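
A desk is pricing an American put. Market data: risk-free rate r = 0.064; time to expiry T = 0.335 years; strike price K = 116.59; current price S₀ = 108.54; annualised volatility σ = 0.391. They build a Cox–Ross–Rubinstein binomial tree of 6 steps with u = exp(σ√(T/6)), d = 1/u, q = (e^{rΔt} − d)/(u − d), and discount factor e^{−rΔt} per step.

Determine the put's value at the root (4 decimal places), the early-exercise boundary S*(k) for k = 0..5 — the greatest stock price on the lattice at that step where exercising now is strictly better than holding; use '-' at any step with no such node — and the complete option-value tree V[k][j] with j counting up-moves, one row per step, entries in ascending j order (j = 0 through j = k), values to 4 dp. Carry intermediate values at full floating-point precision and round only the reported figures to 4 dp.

price = 13.7879
boundary = - - - 82.2653 90.2280 98.9613
tree:
13.7879
19.4555 8.1344
26.4244 12.5220 3.7395
34.3247 18.5957 6.4472 1.0180
41.5846 26.3620 10.8466 2.0281 0.0000
48.2039 34.3247 17.6287 4.0406 0.0000 0.0000
54.2389 41.5846 26.3620 8.0500 0.0000 0.0000 0.0000

params: Δt=0.05583 u=1.09679 d=0.91175 q=0.49626 e^(-rΔt)=0.99643
t_6 payoffs: 54.2389 41.5846 26.3620 8.0500 0.0000 0.0000 0.0000
t_5: node(5,0) S=68.3861 payoff=48.2039 vs cont=47.7880 → 48.2039 [stop]  node(5,1) S=82.2653 payoff=34.3247 vs cont=33.9088 → 34.3247 [stop]  node(5,2) S=98.9613 payoff=17.6287 vs cont=17.2128 → 17.6287 [stop]  node(5,3) S=119.0458 payoff=0.0000 vs cont=4.0406 → 4.0406 [wait]  node(5,4) S=143.2065 payoff=0.0000 vs cont=0.0000 → 0.0000 [wait]  node(5,5) S=172.2707 payoff=0.0000 vs cont=0.0000 → 0.0000 [wait]  ⇒ S*(5)=98.9613
t_4: node(4,0) S=75.0054 payoff=41.5846 vs cont=41.1687 → 41.5846 [stop]  node(4,1) S=90.2280 payoff=26.3620 vs cont=25.9462 → 26.3620 [stop]  node(4,2) S=108.5400 payoff=8.0500 vs cont=10.8466 → 10.8466 [wait]  node(4,3) S=130.5685 payoff=0.0000 vs cont=2.0281 → 2.0281 [wait]  node(4,4) S=157.0678 payoff=0.0000 vs cont=0.0000 → 0.0000 [wait]  ⇒ S*(4)=90.2280
t_3: node(3,0) S=82.2653 payoff=34.3247 vs cont=33.9088 → 34.3247 [stop]  node(3,1) S=98.9613 payoff=17.6287 vs cont=18.5957 → 18.5957 [wait]  node(3,2) S=119.0458 payoff=0.0000 vs cont=6.4472 → 6.4472 [wait]  node(3,3) S=143.2065 payoff=0.0000 vs cont=1.0180 → 1.0180 [wait]  ⇒ S*(3)=82.2653
t_2: node(2,0) S=90.2280 payoff=26.3620 vs cont=26.4244 → 26.4244 [wait]  node(2,1) S=108.5400 payoff=8.0500 vs cont=12.5220 → 12.5220 [wait]  node(2,2) S=130.5685 payoff=0.0000 vs cont=3.7395 → 3.7395 [wait]  ⇒ S*(2)=-
t_1: node(1,0) S=98.9613 payoff=17.6287 vs cont=19.4555 → 19.4555 [wait]  node(1,1) S=119.0458 payoff=0.0000 vs cont=8.1344 → 8.1344 [wait]  ⇒ S*(1)=-
t_0: node(0,0) S=108.5400 payoff=8.0500 vs cont=13.7879 → 13.7879 [wait]  ⇒ S*(0)=-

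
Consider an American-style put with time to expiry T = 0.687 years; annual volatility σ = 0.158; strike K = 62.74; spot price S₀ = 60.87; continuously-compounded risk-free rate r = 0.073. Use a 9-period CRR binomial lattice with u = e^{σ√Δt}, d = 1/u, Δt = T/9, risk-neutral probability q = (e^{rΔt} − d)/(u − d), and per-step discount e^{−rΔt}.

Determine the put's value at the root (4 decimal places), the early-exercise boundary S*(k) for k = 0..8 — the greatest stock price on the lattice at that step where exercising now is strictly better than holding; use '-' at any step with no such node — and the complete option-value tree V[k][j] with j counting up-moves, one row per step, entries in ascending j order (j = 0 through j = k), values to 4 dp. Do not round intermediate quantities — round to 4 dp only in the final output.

Δt=0.07633  u=1.04462  d=0.95729  q=0.55307  discount=0.99444
step 9 (expiry): payoffs max(K−S,0) = 21.6459 17.8969 13.8059 9.3416 4.4700 0.0000 0.0000 0.0000 0.0000 0.0000
step 8: (k=8,j=0): S=42.9277, (K−S)⁺=19.8123, hold=19.4637 ⇒ V=19.8123 exercise | (k=8,j=1): S=46.8440, (K−S)⁺=15.8960, hold=15.5474 ⇒ V=15.8960 exercise | (k=8,j=2): S=51.1176, (K−S)⁺=11.6224, hold=11.2738 ⇒ V=11.6224 exercise | (k=8,j=3): S=55.7811, (K−S)⁺=6.9589, hold=6.6103 ⇒ V=6.9589 exercise | (k=8,j=4): S=60.8700, (K−S)⁺=1.8700, hold=1.9867 ⇒ V=1.9867 continue | (k=8,j=5): S=66.4232, (K−S)⁺=0.0000, hold=0.0000 ⇒ V=0.0000 continue | (k=8,j=6): S=72.4830, (K−S)⁺=0.0000, hold=0.0000 ⇒ V=0.0000 continue | (k=8,j=7): S=79.0957, (K−S)⁺=0.0000, hold=0.0000 ⇒ V=0.0000 continue | (k=8,j=8): S=86.3116, (K−S)⁺=0.0000, hold=0.0000 ⇒ V=0.0000 continue  boundary S*=55.7811
step 7: (k=7,j=0): S=44.8431, (K−S)⁺=17.8969, hold=17.5483 ⇒ V=17.8969 exercise | (k=7,j=1): S=48.9341, (K−S)⁺=13.8059, hold=13.4572 ⇒ V=13.8059 exercise | (k=7,j=2): S=53.3984, (K−S)⁺=9.3416, hold=8.9929 ⇒ V=9.3416 exercise | (k=7,j=3): S=58.2700, (K−S)⁺=4.4700, hold=4.1855 ⇒ V=4.4700 exercise | (k=7,j=4): S=63.5860, (K−S)⁺=0.0000, hold=0.8830 ⇒ V=0.8830 continue | (k=7,j=5): S=69.3870, (K−S)⁺=0.0000, hold=0.0000 ⇒ V=0.0000 continue | (k=7,j=6): S=75.7172, (K−S)⁺=0.0000, hold=0.0000 ⇒ V=0.0000 continue | (k=7,j=7): S=82.6249, (K−S)⁺=0.0000, hold=0.0000 ⇒ V=0.0000 continue  boundary S*=58.2700
step 6: (k=6,j=0): S=46.8440, (K−S)⁺=15.8960, hold=15.5474 ⇒ V=15.8960 exercise | (k=6,j=1): S=51.1176, (K−S)⁺=11.6224, hold=11.2738 ⇒ V=11.6224 exercise | (k=6,j=2): S=55.7811, (K−S)⁺=6.9589, hold=6.6103 ⇒ V=6.9589 exercise | (k=6,j=3): S=60.8700, (K−S)⁺=1.8700, hold=2.4723 ⇒ V=2.4723 continue | (k=6,j=4): S=66.4232, (K−S)⁺=0.0000, hold=0.3924 ⇒ V=0.3924 continue | (k=6,j=5): S=72.4830, (K−S)⁺=0.0000, hold=0.0000 ⇒ V=0.0000 continue | (k=6,j=6): S=79.0957, (K−S)⁺=0.0000, hold=0.0000 ⇒ V=0.0000 continue  boundary S*=55.7811
step 5: (k=5,j=0): S=48.9341, (K−S)⁺=13.8059, hold=13.4572 ⇒ V=13.8059 exercise | (k=5,j=1): S=53.3984, (K−S)⁺=9.3416, hold=8.9929 ⇒ V=9.3416 exercise | (k=5,j=2): S=58.2700, (K−S)⁺=4.4700, hold=4.4526 ⇒ V=4.4700 exercise | (k=5,j=3): S=63.5860, (K−S)⁺=0.0000, hold=1.3146 ⇒ V=1.3146 continue | (k=5,j=4): S=69.3870, (K−S)⁺=0.0000, hold=0.1744 ⇒ V=0.1744 continue | (k=5,j=5): S=75.7172, (K−S)⁺=0.0000, hold=0.0000 ⇒ V=0.0000 continue  boundary S*=58.2700
step 4: (k=4,j=0): S=51.1176, (K−S)⁺=11.6224, hold=11.2738 ⇒ V=11.6224 exercise | (k=4,j=1): S=55.7811, (K−S)⁺=6.9589, hold=6.6103 ⇒ V=6.9589 exercise | (k=4,j=2): S=60.8700, (K−S)⁺=1.8700, hold=2.7097 ⇒ V=2.7097 continue | (k=4,j=3): S=66.4232, (K−S)⁺=0.0000, hold=0.6802 ⇒ V=0.6802 continue | (k=4,j=4): S=72.4830, (K−S)⁺=0.0000, hold=0.0775 ⇒ V=0.0775 continue  boundary S*=55.7811
step 3: (k=3,j=0): S=53.3984, (K−S)⁺=9.3416, hold=8.9929 ⇒ V=9.3416 exercise | (k=3,j=1): S=58.2700, (K−S)⁺=4.4700, hold=4.5832 ⇒ V=4.5832 continue | (k=3,j=2): S=63.5860, (K−S)⁺=0.0000, hold=1.5784 ⇒ V=1.5784 continue | (k=3,j=3): S=69.3870, (K−S)⁺=0.0000, hold=0.3449 ⇒ V=0.3449 continue  boundary S*=53.3984
step 2: (k=2,j=0): S=55.7811, (K−S)⁺=6.9589, hold=6.6726 ⇒ V=6.9589 exercise | (k=2,j=1): S=60.8700, (K−S)⁺=1.8700, hold=2.9051 ⇒ V=2.9051 continue | (k=2,j=2): S=66.4232, (K−S)⁺=0.0000, hold=0.8912 ⇒ V=0.8912 continue  boundary S*=55.7811
step 1: (k=1,j=0): S=58.2700, (K−S)⁺=4.4700, hold=4.6907 ⇒ V=4.6907 continue | (k=1,j=1): S=63.5860, (K−S)⁺=0.0000, hold=1.7813 ⇒ V=1.7813 continue  boundary S*=-
step 0: (k=0,j=0): S=60.8700, (K−S)⁺=1.8700, hold=3.0645 ⇒ V=3.0645 continue  boundary S*=-

price = 3.0645
boundary = - - 55.7811 53.3984 55.7811 58.2700 55.7811 58.2700 55.7811
tree:
3.0645
4.6907 1.7813
6.9589 2.9051 0.8912
9.3416 4.5832 1.5784 0.3449
11.6224 6.9589 2.7097 0.6802 0.0775
13.8059 9.3416 4.4700 1.3146 0.1744 0.0000
15.8960 11.6224 6.9589 2.4723 0.3924 0.0000 0.0000
17.8969 13.8059 9.3416 4.4700 0.8830 0.0000 0.0000 0.0000
19.8123 15.8960 11.6224 6.9589 1.9867 0.0000 0.0000 0.0000 0.0000
21.6459 17.8969 13.8059 9.3416 4.4700 0.0000 0.0000 0.0000 0.0000 0.0000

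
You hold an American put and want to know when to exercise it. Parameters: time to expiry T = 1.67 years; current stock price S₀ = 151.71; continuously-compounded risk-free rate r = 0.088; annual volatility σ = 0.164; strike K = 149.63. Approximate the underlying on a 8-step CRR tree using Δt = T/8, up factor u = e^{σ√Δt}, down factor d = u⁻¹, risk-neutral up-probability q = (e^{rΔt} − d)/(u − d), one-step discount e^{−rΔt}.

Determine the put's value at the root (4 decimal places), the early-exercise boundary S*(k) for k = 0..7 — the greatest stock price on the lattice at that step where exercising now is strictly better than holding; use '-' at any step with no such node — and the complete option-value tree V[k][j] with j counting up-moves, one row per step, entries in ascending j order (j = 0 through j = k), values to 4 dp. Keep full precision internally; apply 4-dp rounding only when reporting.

price = 5.5336
boundary = - - 130.5962 121.1683 130.5962 121.1683 130.5962 140.7578
tree:
5.5336
10.4111 2.5170
19.0338 5.0976 0.9084
28.4617 10.0267 2.0340 0.2009
37.2091 19.0338 4.4503 0.5180 0.0000
45.3250 28.4617 9.4278 1.3352 0.0000 0.0000
52.8549 37.2091 19.0338 3.4418 0.0000 0.0000 0.0000
59.8413 45.3250 28.4617 8.8722 0.0000 0.0000 0.0000 0.0000
66.3233 52.8549 37.2091 19.0338 0.0000 0.0000 0.0000 0.0000 0.0000

Δt=0.20875  u=1.07781  d=0.92781  q=0.60487  discount=0.98180
step 8 (expiry): payoffs max(K−S,0) = 66.3233 52.8549 37.2091 19.0338 0.0000 0.0000 0.0000 0.0000 0.0000
step 7: (k=7,j=0): S=89.7887, (K−S)⁺=59.8413, hold=57.1177 ⇒ V=59.8413 exercise | (k=7,j=1): S=104.3050, (K−S)⁺=45.3250, hold=42.6014 ⇒ V=45.3250 exercise | (k=7,j=2): S=121.1683, (K−S)⁺=28.4617, hold=25.7381 ⇒ V=28.4617 exercise | (k=7,j=3): S=140.7578, (K−S)⁺=8.8722, hold=7.3838 ⇒ V=8.8722 exercise | (k=7,j=4): S=163.5144, (K−S)⁺=0.0000, hold=0.0000 ⇒ V=0.0000 continue | (k=7,j=5): S=189.9501, (K−S)⁺=0.0000, hold=0.0000 ⇒ V=0.0000 continue | (k=7,j=6): S=220.6598, (K−S)⁺=0.0000, hold=0.0000 ⇒ V=0.0000 continue | (k=7,j=7): S=256.3343, (K−S)⁺=0.0000, hold=0.0000 ⇒ V=0.0000 continue  boundary S*=140.7578
step 6: (k=6,j=0): S=96.7751, (K−S)⁺=52.8549, hold=50.1313 ⇒ V=52.8549 exercise | (k=6,j=1): S=112.4209, (K−S)⁺=37.2091, hold=34.4855 ⇒ V=37.2091 exercise | (k=6,j=2): S=130.5962, (K−S)⁺=19.0338, hold=16.3102 ⇒ V=19.0338 exercise | (k=6,j=3): S=151.7100, (K−S)⁺=0.0000, hold=3.4418 ⇒ V=3.4418 continue | (k=6,j=4): S=176.2373, (K−S)⁺=0.0000, hold=0.0000 ⇒ V=0.0000 continue | (k=6,j=5): S=204.7299, (K−S)⁺=0.0000, hold=0.0000 ⇒ V=0.0000 continue | (k=6,j=6): S=237.8291, (K−S)⁺=0.0000, hold=0.0000 ⇒ V=0.0000 continue  boundary S*=130.5962
step 5: (k=5,j=0): S=104.3050, (K−S)⁺=45.3250, hold=42.6014 ⇒ V=45.3250 exercise | (k=5,j=1): S=121.1683, (K−S)⁺=28.4617, hold=25.7381 ⇒ V=28.4617 exercise | (k=5,j=2): S=140.7578, (K−S)⁺=8.8722, hold=9.4278 ⇒ V=9.4278 continue | (k=5,j=3): S=163.5144, (K−S)⁺=0.0000, hold=1.3352 ⇒ V=1.3352 continue | (k=5,j=4): S=189.9501, (K−S)⁺=0.0000, hold=0.0000 ⇒ V=0.0000 continue | (k=5,j=5): S=220.6598, (K−S)⁺=0.0000, hold=0.0000 ⇒ V=0.0000 continue  boundary S*=121.1683
step 4: (k=4,j=0): S=112.4209, (K−S)⁺=37.2091, hold=34.4855 ⇒ V=37.2091 exercise | (k=4,j=1): S=130.5962, (K−S)⁺=19.0338, hold=16.6401 ⇒ V=19.0338 exercise | (k=4,j=2): S=151.7100, (K−S)⁺=0.0000, hold=4.4503 ⇒ V=4.4503 continue | (k=4,j=3): S=176.2373, (K−S)⁺=0.0000, hold=0.5180 ⇒ V=0.5180 continue | (k=4,j=4): S=204.7299, (K−S)⁺=0.0000, hold=0.0000 ⇒ V=0.0000 continue  boundary S*=130.5962
step 3: (k=3,j=0): S=121.1683, (K−S)⁺=28.4617, hold=25.7381 ⇒ V=28.4617 exercise | (k=3,j=1): S=140.7578, (K−S)⁺=8.8722, hold=10.0267 ⇒ V=10.0267 continue | (k=3,j=2): S=163.5144, (K−S)⁺=0.0000, hold=2.0340 ⇒ V=2.0340 continue | (k=3,j=3): S=189.9501, (K−S)⁺=0.0000, hold=0.2009 ⇒ V=0.2009 continue  boundary S*=121.1683
step 2: (k=2,j=0): S=130.5962, (K−S)⁺=19.0338, hold=16.9958 ⇒ V=19.0338 exercise | (k=2,j=1): S=151.7100, (K−S)⁺=0.0000, hold=5.0976 ⇒ V=5.0976 continue | (k=2,j=2): S=176.2373, (K−S)⁺=0.0000, hold=0.9084 ⇒ V=0.9084 continue  boundary S*=130.5962
step 1: (k=1,j=0): S=140.7578, (K−S)⁺=8.8722, hold=10.4111 ⇒ V=10.4111 continue | (k=1,j=1): S=163.5144, (K−S)⁺=0.0000, hold=2.5170 ⇒ V=2.5170 continue  boundary S*=-
step 0: (k=0,j=0): S=151.7100, (K−S)⁺=0.0000, hold=5.5336 ⇒ V=5.5336 continue  boundary S*=-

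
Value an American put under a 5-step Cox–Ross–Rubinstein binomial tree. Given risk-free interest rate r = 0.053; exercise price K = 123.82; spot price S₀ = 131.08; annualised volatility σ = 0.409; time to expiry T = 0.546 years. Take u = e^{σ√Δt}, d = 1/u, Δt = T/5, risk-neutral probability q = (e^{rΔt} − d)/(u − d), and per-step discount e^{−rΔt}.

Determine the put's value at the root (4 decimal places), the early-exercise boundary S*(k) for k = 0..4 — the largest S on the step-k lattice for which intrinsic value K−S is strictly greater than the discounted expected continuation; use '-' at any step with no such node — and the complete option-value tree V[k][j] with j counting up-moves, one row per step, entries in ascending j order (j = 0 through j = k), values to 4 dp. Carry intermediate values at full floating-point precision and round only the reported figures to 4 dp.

price = 11.1238
boundary = - - - 87.3865 100.0326
tree:
11.1238
17.1419 4.9338
25.5481 8.5146 1.2306
36.4335 14.4163 2.4159 0.0000
47.4809 23.7874 4.7429 0.0000 0.0000
57.1317 36.4335 9.3112 0.0000 0.0000 0.0000

Δt=0.10920  u=1.14472  d=0.87358  q=0.48767  discount=0.99423
step 5 (expiry): payoffs max(K−S,0) = 57.1317 36.4335 9.3112 0.0000 0.0000 0.0000
step 4: (k=4,j=0): S=76.3391, (K−S)⁺=47.4809, hold=46.7664 ⇒ V=47.4809 exercise | (k=4,j=1): S=100.0326, (K−S)⁺=23.7874, hold=23.0728 ⇒ V=23.7874 exercise | (k=4,j=2): S=131.0800, (K−S)⁺=0.0000, hold=4.7429 ⇒ V=4.7429 continue | (k=4,j=3): S=171.7636, (K−S)⁺=0.0000, hold=0.0000 ⇒ V=0.0000 continue | (k=4,j=4): S=225.0744, (K−S)⁺=0.0000, hold=0.0000 ⇒ V=0.0000 continue  boundary S*=100.0326
step 3: (k=3,j=0): S=87.3865, (K−S)⁺=36.4335, hold=35.7190 ⇒ V=36.4335 exercise | (k=3,j=1): S=114.5088, (K−S)⁺=9.3112, hold=14.4163 ⇒ V=14.4163 continue | (k=3,j=2): S=150.0493, (K−S)⁺=0.0000, hold=2.4159 ⇒ V=2.4159 continue | (k=3,j=3): S=196.6204, (K−S)⁺=0.0000, hold=0.0000 ⇒ V=0.0000 continue  boundary S*=87.3865
step 2: (k=2,j=0): S=100.0326, (K−S)⁺=23.7874, hold=25.5481 ⇒ V=25.5481 continue | (k=2,j=1): S=131.0800, (K−S)⁺=0.0000, hold=8.5146 ⇒ V=8.5146 continue | (k=2,j=2): S=171.7636, (K−S)⁺=0.0000, hold=1.2306 ⇒ V=1.2306 continue  boundary S*=-
step 1: (k=1,j=0): S=114.5088, (K−S)⁺=9.3112, hold=17.1419 ⇒ V=17.1419 continue | (k=1,j=1): S=150.0493, (K−S)⁺=0.0000, hold=4.9338 ⇒ V=4.9338 continue  boundary S*=-
step 0: (k=0,j=0): S=131.0800, (K−S)⁺=0.0000, hold=11.1238 ⇒ V=11.1238 continue  boundary S*=-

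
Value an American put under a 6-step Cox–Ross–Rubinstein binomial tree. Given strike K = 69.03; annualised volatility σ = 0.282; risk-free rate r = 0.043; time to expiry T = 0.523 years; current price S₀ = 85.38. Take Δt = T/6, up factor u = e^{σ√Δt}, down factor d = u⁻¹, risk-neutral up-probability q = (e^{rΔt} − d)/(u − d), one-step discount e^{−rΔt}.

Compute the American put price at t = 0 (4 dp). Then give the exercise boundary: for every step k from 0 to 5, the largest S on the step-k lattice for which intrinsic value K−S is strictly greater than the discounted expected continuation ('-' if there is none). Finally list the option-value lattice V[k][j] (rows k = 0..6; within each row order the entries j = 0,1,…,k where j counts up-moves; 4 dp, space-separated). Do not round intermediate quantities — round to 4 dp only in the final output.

price = 0.9737
boundary = - - - - - 56.3073
tree:
0.9737
1.7238 0.2362
2.9934 0.4757 0.0000
5.0651 0.9583 0.0000 0.0000
8.2596 1.9305 0.0000 0.0000 0.0000
12.7227 3.8889 0.0000 0.0000 0.0000 0.0000
17.2209 7.8340 0.0000 0.0000 0.0000 0.0000 0.0000

Δt=0.08717, u=1.08682, d=0.92011, q=0.50172, disc=e^(-rΔt)=0.99626
k=6 terminal: V=max(K-S,0) → 17.2209 7.8340 0.0000 0.0000 0.0000 0.0000 0.0000
k=5: j=0 S=56.3073 intr=12.7227 cont=12.4645 V=12.7227[EX]; j=1 S=66.5091 intr=2.5209 cont=3.8889 V=3.8889[hold]; j=2 S=78.5593 intr=0.0000 cont=0.0000 V=0.0000[hold]; j=3 S=92.7928 intr=0.0000 cont=0.0000 V=0.0000[hold]; j=4 S=109.6052 intr=0.0000 cont=0.0000 V=0.0000[hold]; j=5 S=129.4637 intr=0.0000 cont=0.0000 V=0.0000[hold]  S*(5)=56.3073
k=4: j=0 S=61.1960 intr=7.8340 cont=8.2596 V=8.2596[hold]; j=1 S=72.2835 intr=0.0000 cont=1.9305 V=1.9305[hold]; j=2 S=85.3800 intr=0.0000 cont=0.0000 V=0.0000[hold]; j=3 S=100.8493 intr=0.0000 cont=0.0000 V=0.0000[hold]; j=4 S=119.1213 intr=0.0000 cont=0.0000 V=0.0000[hold]  S*(4)=-
k=3: j=0 S=66.5091 intr=2.5209 cont=5.0651 V=5.0651[hold]; j=1 S=78.5593 intr=0.0000 cont=0.9583 V=0.9583[hold]; j=2 S=92.7928 intr=0.0000 cont=0.0000 V=0.0000[hold]; j=3 S=109.6052 intr=0.0000 cont=0.0000 V=0.0000[hold]  S*(3)=-
k=2: j=0 S=72.2835 intr=0.0000 cont=2.9934 V=2.9934[hold]; j=1 S=85.3800 intr=0.0000 cont=0.4757 V=0.4757[hold]; j=2 S=100.8493 intr=0.0000 cont=0.0000 V=0.0000[hold]  S*(2)=-
k=1: j=0 S=78.5593 intr=0.0000 cont=1.7238 V=1.7238[hold]; j=1 S=92.7928 intr=0.0000 cont=0.2362 V=0.2362[hold]  S*(1)=-
k=0: j=0 S=85.3800 intr=0.0000 cont=0.9737 V=0.9737[hold]  S*(0)=-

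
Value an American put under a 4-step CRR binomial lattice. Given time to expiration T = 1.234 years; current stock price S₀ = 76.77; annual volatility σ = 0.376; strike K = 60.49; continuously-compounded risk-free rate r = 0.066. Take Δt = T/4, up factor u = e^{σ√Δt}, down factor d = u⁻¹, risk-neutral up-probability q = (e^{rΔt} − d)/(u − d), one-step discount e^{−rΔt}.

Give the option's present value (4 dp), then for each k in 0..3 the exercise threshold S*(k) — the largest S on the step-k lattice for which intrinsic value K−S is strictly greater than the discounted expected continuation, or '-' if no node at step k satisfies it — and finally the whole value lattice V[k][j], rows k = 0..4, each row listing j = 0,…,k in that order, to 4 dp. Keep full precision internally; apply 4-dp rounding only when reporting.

params: Δt=0.30850 u=1.23225 d=0.81152 q=0.49687 e^(-rΔt)=0.97984
t_4 payoffs: 27.1936 9.9314 0.0000 0.0000 0.0000
t_3: node(3,0) S=41.0295 payoff=19.4605 vs cont=18.2413 → 19.4605 [stop]  node(3,1) S=62.3007 payoff=0.0000 vs cont=4.8961 → 4.8961 [wait]  node(3,2) S=94.5997 payoff=0.0000 vs cont=0.0000 → 0.0000 [wait]  node(3,3) S=143.6438 payoff=0.0000 vs cont=0.0000 → 0.0000 [wait]  ⇒ S*(3)=41.0295
t_2: node(2,0) S=50.5586 payoff=9.9314 vs cont=11.9775 → 11.9775 [wait]  node(2,1) S=76.7700 payoff=0.0000 vs cont=2.4137 → 2.4137 [wait]  node(2,2) S=116.5704 payoff=0.0000 vs cont=0.0000 → 0.0000 [wait]  ⇒ S*(2)=-
t_1: node(1,0) S=62.3007 payoff=0.0000 vs cont=7.0799 → 7.0799 [wait]  node(1,1) S=94.5997 payoff=0.0000 vs cont=1.1899 → 1.1899 [wait]  ⇒ S*(1)=-
t_0: node(0,0) S=76.7700 payoff=0.0000 vs cont=4.0697 → 4.0697 [wait]  ⇒ S*(0)=-

price = 4.0697
boundary = - - - 41.0295
tree:
4.0697
7.0799 1.1899
11.9775 2.4137 0.0000
19.4605 4.8961 0.0000 0.0000
27.1936 9.9314 0.0000 0.0000 0.0000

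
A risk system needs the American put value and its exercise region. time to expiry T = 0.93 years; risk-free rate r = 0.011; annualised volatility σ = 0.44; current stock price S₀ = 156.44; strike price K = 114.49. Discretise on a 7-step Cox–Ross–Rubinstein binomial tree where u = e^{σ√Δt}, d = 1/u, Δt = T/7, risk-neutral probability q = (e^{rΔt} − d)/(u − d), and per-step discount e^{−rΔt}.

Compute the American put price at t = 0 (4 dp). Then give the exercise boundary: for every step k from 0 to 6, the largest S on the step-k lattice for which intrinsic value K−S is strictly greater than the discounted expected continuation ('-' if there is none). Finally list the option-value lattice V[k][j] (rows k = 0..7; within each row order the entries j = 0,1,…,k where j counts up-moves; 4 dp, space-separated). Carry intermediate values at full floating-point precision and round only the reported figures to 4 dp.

price = 7.7035
boundary = - - - - - 70.1603 82.3650
tree:
7.7035
11.6247 3.2078
17.1219 5.3246 0.7778
24.4779 8.6964 1.4546 0.0000
33.7175 13.9045 2.7205 0.0000 0.0000
44.3297 21.5908 5.0881 0.0000 0.0000 0.0000
54.7260 32.1250 9.5160 0.0000 0.0000 0.0000 0.0000
63.5817 44.3297 17.7973 0.0000 0.0000 0.0000 0.0000 0.0000

Δt=0.13286, u=1.17395, d=0.85182, q=0.46453, disc=e^(-rΔt)=0.99854
k=7 terminal: V=max(K-S,0) → 63.5817 44.3297 17.7973 0.0000 0.0000 0.0000 0.0000 0.0000
k=6: j=0 S=59.7640 intr=54.7260 cont=54.5588 V=54.7260[EX]; j=1 S=82.3650 intr=32.1250 cont=31.9578 V=32.1250[EX]; j=2 S=113.5129 intr=0.9771 cont=9.5160 V=9.5160[hold]; j=3 S=156.4400 intr=0.0000 cont=0.0000 V=0.0000[hold]; j=4 S=215.6009 intr=0.0000 cont=0.0000 V=0.0000[hold]; j=5 S=297.1345 intr=0.0000 cont=0.0000 V=0.0000[hold]; j=6 S=409.5018 intr=0.0000 cont=0.0000 V=0.0000[hold]  S*(6)=82.3650
k=5: j=0 S=70.1603 intr=44.3297 cont=44.1626 V=44.3297[EX]; j=1 S=96.6927 intr=17.7973 cont=21.5908 V=21.5908[hold]; j=2 S=133.2590 intr=0.0000 cont=5.0881 V=5.0881[hold]; j=3 S=183.6535 intr=0.0000 cont=0.0000 V=0.0000[hold]; j=4 S=253.1056 intr=0.0000 cont=0.0000 V=0.0000[hold]; j=5 S=348.8225 intr=0.0000 cont=0.0000 V=0.0000[hold]  S*(5)=70.1603
k=4: j=0 S=82.3650 intr=32.1250 cont=33.7175 V=33.7175[hold]; j=1 S=113.5129 intr=0.9771 cont=13.9045 V=13.9045[hold]; j=2 S=156.4400 intr=0.0000 cont=2.7205 V=2.7205[hold]; j=3 S=215.6009 intr=0.0000 cont=0.0000 V=0.0000[hold]; j=4 S=297.1345 intr=0.0000 cont=0.0000 V=0.0000[hold]  S*(4)=-
k=3: j=0 S=96.6927 intr=17.7973 cont=24.4779 V=24.4779[hold]; j=1 S=133.2590 intr=0.0000 cont=8.6964 V=8.6964[hold]; j=2 S=183.6535 intr=0.0000 cont=1.4546 V=1.4546[hold]; j=3 S=253.1056 intr=0.0000 cont=0.0000 V=0.0000[hold]  S*(3)=-
k=2: j=0 S=113.5129 intr=0.9771 cont=17.1219 V=17.1219[hold]; j=1 S=156.4400 intr=0.0000 cont=5.3246 V=5.3246[hold]; j=2 S=215.6009 intr=0.0000 cont=0.7778 V=0.7778[hold]  S*(2)=-
k=1: j=0 S=133.2590 intr=0.0000 cont=11.6247 V=11.6247[hold]; j=1 S=183.6535 intr=0.0000 cont=3.2078 V=3.2078[hold]  S*(1)=-
k=0: j=0 S=156.4400 intr=0.0000 cont=7.7035 V=7.7035[hold]  S*(0)=-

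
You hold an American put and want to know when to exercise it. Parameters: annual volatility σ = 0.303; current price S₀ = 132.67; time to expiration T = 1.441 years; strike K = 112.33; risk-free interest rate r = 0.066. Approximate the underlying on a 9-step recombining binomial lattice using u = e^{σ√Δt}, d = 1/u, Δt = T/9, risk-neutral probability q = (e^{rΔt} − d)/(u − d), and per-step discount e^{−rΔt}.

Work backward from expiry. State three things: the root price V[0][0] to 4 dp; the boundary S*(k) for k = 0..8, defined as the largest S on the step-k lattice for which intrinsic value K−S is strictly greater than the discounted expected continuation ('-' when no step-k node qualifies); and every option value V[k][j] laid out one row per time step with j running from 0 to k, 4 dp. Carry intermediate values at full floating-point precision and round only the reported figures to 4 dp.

Δt=0.16011  u=1.12890  d=0.88582  q=0.51343  discount=0.98949
step 9 (expiry): payoffs max(K−S,0) = 67.7767 55.5508 39.9699 20.1135 0.0000 0.0000 0.0000 0.0000 0.0000 0.0000
step 8: (k=8,j=0): S=50.2961, (K−S)⁺=62.0339, hold=60.8531 ⇒ V=62.0339 exercise | (k=8,j=1): S=64.0980, (K−S)⁺=48.2320, hold=47.0513 ⇒ V=48.2320 exercise | (k=8,j=2): S=81.6871, (K−S)⁺=30.6429, hold=29.4621 ⇒ V=30.6429 exercise | (k=8,j=3): S=104.1030, (K−S)⁺=8.2270, hold=9.6838 ⇒ V=9.6838 continue | (k=8,j=4): S=132.6700, (K−S)⁺=0.0000, hold=0.0000 ⇒ V=0.0000 continue | (k=8,j=5): S=169.0761, (K−S)⁺=0.0000, hold=0.0000 ⇒ V=0.0000 continue | (k=8,j=6): S=215.4725, (K−S)⁺=0.0000, hold=0.0000 ⇒ V=0.0000 continue | (k=8,j=7): S=274.6005, (K−S)⁺=0.0000, hold=0.0000 ⇒ V=0.0000 continue | (k=8,j=8): S=349.9539, (K−S)⁺=0.0000, hold=0.0000 ⇒ V=0.0000 continue  boundary S*=81.6871
step 7: (k=7,j=0): S=56.7792, (K−S)⁺=55.5508, hold=54.3700 ⇒ V=55.5508 exercise | (k=7,j=1): S=72.3601, (K−S)⁺=39.9699, hold=38.7892 ⇒ V=39.9699 exercise | (k=7,j=2): S=92.2165, (K−S)⁺=20.1135, hold=19.6728 ⇒ V=20.1135 exercise | (k=7,j=3): S=117.5217, (K−S)⁺=0.0000, hold=4.6623 ⇒ V=4.6623 continue | (k=7,j=4): S=149.7709, (K−S)⁺=0.0000, hold=0.0000 ⇒ V=0.0000 continue | (k=7,j=5): S=190.8697, (K−S)⁺=0.0000, hold=0.0000 ⇒ V=0.0000 continue | (k=7,j=6): S=243.2465, (K−S)⁺=0.0000, hold=0.0000 ⇒ V=0.0000 continue | (k=7,j=7): S=309.9960, (K−S)⁺=0.0000, hold=0.0000 ⇒ V=0.0000 continue  boundary S*=92.2165
step 6: (k=6,j=0): S=64.0980, (K−S)⁺=48.2320, hold=47.0513 ⇒ V=48.2320 exercise | (k=6,j=1): S=81.6871, (K−S)⁺=30.6429, hold=29.4621 ⇒ V=30.6429 exercise | (k=6,j=2): S=104.1030, (K−S)⁺=8.2270, hold=12.0524 ⇒ V=12.0524 continue | (k=6,j=3): S=132.6700, (K−S)⁺=0.0000, hold=2.2447 ⇒ V=2.2447 continue | (k=6,j=4): S=169.0761, (K−S)⁺=0.0000, hold=0.0000 ⇒ V=0.0000 continue | (k=6,j=5): S=215.4725, (K−S)⁺=0.0000, hold=0.0000 ⇒ V=0.0000 continue | (k=6,j=6): S=274.6005, (K−S)⁺=0.0000, hold=0.0000 ⇒ V=0.0000 continue  boundary S*=81.6871
step 5: (k=5,j=0): S=72.3601, (K−S)⁺=39.9699, hold=38.7892 ⇒ V=39.9699 exercise | (k=5,j=1): S=92.2165, (K−S)⁺=20.1135, hold=20.8762 ⇒ V=20.8762 continue | (k=5,j=2): S=117.5217, (K−S)⁺=0.0000, hold=6.9431 ⇒ V=6.9431 continue | (k=5,j=3): S=149.7709, (K−S)⁺=0.0000, hold=1.0807 ⇒ V=1.0807 continue | (k=5,j=4): S=190.8697, (K−S)⁺=0.0000, hold=0.0000 ⇒ V=0.0000 continue | (k=5,j=5): S=243.2465, (K−S)⁺=0.0000, hold=0.0000 ⇒ V=0.0000 continue  boundary S*=72.3601
step 4: (k=4,j=0): S=81.6871, (K−S)⁺=30.6429, hold=29.8495 ⇒ V=30.6429 exercise | (k=4,j=1): S=104.1030, (K−S)⁺=8.2270, hold=13.5782 ⇒ V=13.5782 continue | (k=4,j=2): S=132.6700, (K−S)⁺=0.0000, hold=3.8918 ⇒ V=3.8918 continue | (k=4,j=3): S=169.0761, (K−S)⁺=0.0000, hold=0.5203 ⇒ V=0.5203 continue | (k=4,j=4): S=215.4725, (K−S)⁺=0.0000, hold=0.0000 ⇒ V=0.0000 continue  boundary S*=81.6871
step 3: (k=3,j=0): S=92.2165, (K−S)⁺=20.1135, hold=21.6514 ⇒ V=21.6514 continue | (k=3,j=1): S=117.5217, (K−S)⁺=0.0000, hold=8.5145 ⇒ V=8.5145 continue | (k=3,j=2): S=149.7709, (K−S)⁺=0.0000, hold=2.1381 ⇒ V=2.1381 continue | (k=3,j=3): S=190.8697, (K−S)⁺=0.0000, hold=0.2505 ⇒ V=0.2505 continue  boundary S*=-
step 2: (k=2,j=0): S=104.1030, (K−S)⁺=8.2270, hold=14.7498 ⇒ V=14.7498 continue | (k=2,j=1): S=132.6700, (K−S)⁺=0.0000, hold=5.1856 ⇒ V=5.1856 continue | (k=2,j=2): S=169.0761, (K−S)⁺=0.0000, hold=1.1567 ⇒ V=1.1567 continue  boundary S*=-
step 1: (k=1,j=0): S=117.5217, (K−S)⁺=0.0000, hold=9.7358 ⇒ V=9.7358 continue | (k=1,j=1): S=149.7709, (K−S)⁺=0.0000, hold=3.0842 ⇒ V=3.0842 continue  boundary S*=-
step 0: (k=0,j=0): S=132.6700, (K−S)⁺=0.0000, hold=6.2542 ⇒ V=6.2542 continue  boundary S*=-

price = 6.2542
boundary = - - - - 81.6871 72.3601 81.6871 92.2165 81.6871
tree:
6.2542
9.7358 3.0842
14.7498 5.1856 1.1567
21.6514 8.5145 2.1381 0.2505
30.6429 13.5782 3.8918 0.5203 0.0000
39.9699 20.8762 6.9431 1.0807 0.0000 0.0000
48.2320 30.6429 12.0524 2.2447 0.0000 0.0000 0.0000
55.5508 39.9699 20.1135 4.6623 0.0000 0.0000 0.0000 0.0000
62.0339 48.2320 30.6429 9.6838 0.0000 0.0000 0.0000 0.0000 0.0000
67.7767 55.5508 39.9699 20.1135 0.0000 0.0000 0.0000 0.0000 0.0000 0.0000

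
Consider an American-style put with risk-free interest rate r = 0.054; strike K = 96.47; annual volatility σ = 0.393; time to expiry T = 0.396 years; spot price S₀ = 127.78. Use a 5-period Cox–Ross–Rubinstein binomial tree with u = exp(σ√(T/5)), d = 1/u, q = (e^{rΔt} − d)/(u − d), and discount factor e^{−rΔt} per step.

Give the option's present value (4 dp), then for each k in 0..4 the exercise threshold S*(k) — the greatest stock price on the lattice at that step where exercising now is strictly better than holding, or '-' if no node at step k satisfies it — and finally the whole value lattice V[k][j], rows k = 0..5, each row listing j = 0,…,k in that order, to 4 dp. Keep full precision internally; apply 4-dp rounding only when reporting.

params: Δt=0.07920 u=1.11695 d=0.89530 q=0.49171 e^(-rΔt)=0.99573
t_5 payoffs: 22.9682 4.7711 0.0000 0.0000 0.0000 0.0000
t_4: node(4,0) S=82.0977 payoff=14.3723 vs cont=13.9606 → 14.3723 [stop]  node(4,1) S=102.4229 payoff=0.0000 vs cont=2.4147 → 2.4147 [wait]  node(4,2) S=127.7800 payoff=0.0000 vs cont=0.0000 → 0.0000 [wait]  node(4,3) S=159.4149 payoff=0.0000 vs cont=0.0000 → 0.0000 [wait]  node(4,4) S=198.8817 payoff=0.0000 vs cont=0.0000 → 0.0000 [wait]  ⇒ S*(4)=82.0977
t_3: node(3,0) S=91.6989 payoff=4.7711 vs cont=8.4564 → 8.4564 [wait]  node(3,1) S=114.4010 payoff=0.0000 vs cont=1.2221 → 1.2221 [wait]  node(3,2) S=142.7236 payoff=0.0000 vs cont=0.0000 → 0.0000 [wait]  node(3,3) S=178.0581 payoff=0.0000 vs cont=0.0000 → 0.0000 [wait]  ⇒ S*(3)=-
t_2: node(2,0) S=102.4229 payoff=0.0000 vs cont=4.8783 → 4.8783 [wait]  node(2,1) S=127.7800 payoff=0.0000 vs cont=0.6185 → 0.6185 [wait]  node(2,2) S=159.4149 payoff=0.0000 vs cont=0.0000 → 0.0000 [wait]  ⇒ S*(2)=-
t_1: node(1,0) S=114.4010 payoff=0.0000 vs cont=2.7718 → 2.7718 [wait]  node(1,1) S=142.7236 payoff=0.0000 vs cont=0.3131 → 0.3131 [wait]  ⇒ S*(1)=-
t_0: node(0,0) S=127.7800 payoff=0.0000 vs cont=1.5561 → 1.5561 [wait]  ⇒ S*(0)=-

price = 1.5561
boundary = - - - - 82.0977
tree:
1.5561
2.7718 0.3131
4.8783 0.6185 0.0000
8.4564 1.2221 0.0000 0.0000
14.3723 2.4147 0.0000 0.0000 0.0000
22.9682 4.7711 0.0000 0.0000 0.0000 0.0000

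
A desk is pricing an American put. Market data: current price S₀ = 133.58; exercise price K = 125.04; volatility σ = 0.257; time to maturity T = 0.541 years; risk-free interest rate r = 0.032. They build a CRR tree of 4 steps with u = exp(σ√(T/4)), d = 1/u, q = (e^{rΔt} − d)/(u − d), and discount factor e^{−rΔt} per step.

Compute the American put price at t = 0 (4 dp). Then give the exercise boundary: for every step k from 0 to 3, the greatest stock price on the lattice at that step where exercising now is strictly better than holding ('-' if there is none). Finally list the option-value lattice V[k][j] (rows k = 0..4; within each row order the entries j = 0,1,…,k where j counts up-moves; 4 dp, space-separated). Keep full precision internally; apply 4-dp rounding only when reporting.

Δt=0.13525  u=1.09913  d=0.90981  q=0.49930  discount=0.99568
step 4 (expiry): payoffs max(K−S,0) = 33.5125 14.4676 0.0000 0.0000 0.0000
step 3: (k=3,j=0): S=100.6003, (K−S)⁺=24.4397, hold=23.8997 ⇒ V=24.4397 exercise | (k=3,j=1): S=121.5329, (K−S)⁺=3.5071, hold=7.2127 ⇒ V=7.2127 continue | (k=3,j=2): S=146.8212, (K−S)⁺=0.0000, hold=0.0000 ⇒ V=0.0000 continue | (k=3,j=3): S=177.3715, (K−S)⁺=0.0000, hold=0.0000 ⇒ V=0.0000 continue  boundary S*=100.6003
step 2: (k=2,j=0): S=110.5724, (K−S)⁺=14.4676, hold=15.7699 ⇒ V=15.7699 continue | (k=2,j=1): S=133.5800, (K−S)⁺=0.0000, hold=3.5958 ⇒ V=3.5958 continue | (k=2,j=2): S=161.3750, (K−S)⁺=0.0000, hold=0.0000 ⇒ V=0.0000 continue  boundary S*=-
step 1: (k=1,j=0): S=121.5329, (K−S)⁺=3.5071, hold=9.6495 ⇒ V=9.6495 continue | (k=1,j=1): S=146.8212, (K−S)⁺=0.0000, hold=1.7926 ⇒ V=1.7926 continue  boundary S*=-
step 0: (k=0,j=0): S=133.5800, (K−S)⁺=0.0000, hold=5.7018 ⇒ V=5.7018 continue  boundary S*=-

price = 5.7018
boundary = - - - 100.6003
tree:
5.7018
9.6495 1.7926
15.7699 3.5958 0.0000
24.4397 7.2127 0.0000 0.0000
33.5125 14.4676 0.0000 0.0000 0.0000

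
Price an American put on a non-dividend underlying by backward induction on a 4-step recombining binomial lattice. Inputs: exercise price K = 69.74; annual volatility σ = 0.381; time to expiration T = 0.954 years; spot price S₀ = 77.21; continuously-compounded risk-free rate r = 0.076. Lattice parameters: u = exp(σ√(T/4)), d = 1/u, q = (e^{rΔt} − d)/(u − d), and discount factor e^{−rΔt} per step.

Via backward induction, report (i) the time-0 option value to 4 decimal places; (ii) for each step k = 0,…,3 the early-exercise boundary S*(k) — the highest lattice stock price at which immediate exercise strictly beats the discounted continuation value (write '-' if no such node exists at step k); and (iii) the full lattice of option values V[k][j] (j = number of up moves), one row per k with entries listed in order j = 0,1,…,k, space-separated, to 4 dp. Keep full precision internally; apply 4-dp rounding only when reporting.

params: Δt=0.23850 u=1.20450 d=0.83022 q=0.50249 e^(-rΔt)=0.98204
t_4 payoffs: 33.0589 16.5221 0.0000 0.0000 0.0000
t_3: node(3,0) S=44.1825 payoff=25.5575 vs cont=24.3048 → 25.5575 [stop]  node(3,1) S=64.1011 payoff=5.6389 vs cont=8.0723 → 8.0723 [wait]  node(3,2) S=92.9997 payoff=0.0000 vs cont=0.0000 → 0.0000 [wait]  node(3,3) S=134.9264 payoff=0.0000 vs cont=0.0000 → 0.0000 [wait]  ⇒ S*(3)=44.1825
t_2: node(2,0) S=53.2179 payoff=16.5221 vs cont=16.4702 → 16.5221 [stop]  node(2,1) S=77.2100 payoff=0.0000 vs cont=3.9439 → 3.9439 [wait]  node(2,2) S=112.0184 payoff=0.0000 vs cont=0.0000 → 0.0000 [wait]  ⇒ S*(2)=53.2179
t_1: node(1,0) S=64.1011 payoff=5.6389 vs cont=10.0185 → 10.0185 [wait]  node(1,1) S=92.9997 payoff=0.0000 vs cont=1.9269 → 1.9269 [wait]  ⇒ S*(1)=-
t_0: node(0,0) S=77.2100 payoff=0.0000 vs cont=5.8456 → 5.8456 [wait]  ⇒ S*(0)=-

price = 5.8456
boundary = - - 53.2179 44.1825
tree:
5.8456
10.0185 1.9269
16.5221 3.9439 0.0000
25.5575 8.0723 0.0000 0.0000
33.0589 16.5221 0.0000 0.0000 0.0000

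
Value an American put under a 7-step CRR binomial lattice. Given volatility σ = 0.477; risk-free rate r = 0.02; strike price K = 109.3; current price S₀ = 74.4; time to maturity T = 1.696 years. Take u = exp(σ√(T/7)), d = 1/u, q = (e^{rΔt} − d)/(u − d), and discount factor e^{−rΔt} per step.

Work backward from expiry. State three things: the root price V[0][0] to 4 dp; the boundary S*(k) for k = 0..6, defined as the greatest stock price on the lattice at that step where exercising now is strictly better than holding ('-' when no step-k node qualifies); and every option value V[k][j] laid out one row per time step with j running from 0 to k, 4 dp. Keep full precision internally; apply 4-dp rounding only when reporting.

Δt=0.24229  u=1.26465  d=0.79074  q=0.45182  discount=0.99517
step 7 (expiry): payoffs max(K−S,0) = 94.9189 86.2999 72.5153 50.4693 15.2104 0.0000 0.0000 0.0000
step 6: (k=6,j=0): S=18.1870, (K−S)⁺=91.1130, hold=90.5846 ⇒ V=91.1130 exercise | (k=6,j=1): S=29.0870, (K−S)⁺=80.2130, hold=79.6847 ⇒ V=80.2130 exercise | (k=6,j=2): S=46.5196, (K−S)⁺=62.7804, hold=62.2521 ⇒ V=62.7804 exercise | (k=6,j=3): S=74.4000, (K−S)⁺=34.9000, hold=34.3716 ⇒ V=34.9000 exercise | (k=6,j=4): S=118.9899, (K−S)⁺=0.0000, hold=8.2977 ⇒ V=8.2977 continue | (k=6,j=5): S=190.3038, (K−S)⁺=0.0000, hold=0.0000 ⇒ V=0.0000 continue | (k=6,j=6): S=304.3580, (K−S)⁺=0.0000, hold=0.0000 ⇒ V=0.0000 continue  boundary S*=74.4000
step 5: (k=5,j=0): S=23.0001, (K−S)⁺=86.2999, hold=85.7715 ⇒ V=86.2999 exercise | (k=5,j=1): S=36.7847, (K−S)⁺=72.5153, hold=71.9870 ⇒ V=72.5153 exercise | (k=5,j=2): S=58.8307, (K−S)⁺=50.4693, hold=49.9409 ⇒ V=50.4693 exercise | (k=5,j=3): S=94.0896, (K−S)⁺=15.2104, hold=22.7700 ⇒ V=22.7700 continue | (k=5,j=4): S=150.4800, (K−S)⁺=0.0000, hold=4.5267 ⇒ V=4.5267 continue | (k=5,j=5): S=240.6668, (K−S)⁺=0.0000, hold=0.0000 ⇒ V=0.0000 continue  boundary S*=58.8307
step 4: (k=4,j=0): S=29.0870, (K−S)⁺=80.2130, hold=79.6847 ⇒ V=80.2130 exercise | (k=4,j=1): S=46.5196, (K−S)⁺=62.7804, hold=62.2521 ⇒ V=62.7804 exercise | (k=4,j=2): S=74.4000, (K−S)⁺=34.9000, hold=37.7707 ⇒ V=37.7707 continue | (k=4,j=3): S=118.9899, (K−S)⁺=0.0000, hold=14.4570 ⇒ V=14.4570 continue | (k=4,j=4): S=190.3038, (K−S)⁺=0.0000, hold=2.4694 ⇒ V=2.4694 continue  boundary S*=46.5196
step 3: (k=3,j=0): S=36.7847, (K−S)⁺=72.5153, hold=71.9870 ⇒ V=72.5153 exercise | (k=3,j=1): S=58.8307, (K−S)⁺=50.4693, hold=51.2317 ⇒ V=51.2317 continue | (k=3,j=2): S=94.0896, (K−S)⁺=15.2104, hold=27.1055 ⇒ V=27.1055 continue | (k=3,j=3): S=150.4800, (K−S)⁺=0.0000, hold=8.9971 ⇒ V=8.9971 continue  boundary S*=36.7847
step 2: (k=2,j=0): S=46.5196, (K−S)⁺=62.7804, hold=62.5949 ⇒ V=62.7804 exercise | (k=2,j=1): S=74.4000, (K−S)⁺=34.9000, hold=40.1360 ⇒ V=40.1360 continue | (k=2,j=2): S=118.9899, (K−S)⁺=0.0000, hold=18.8323 ⇒ V=18.8323 continue  boundary S*=46.5196
step 1: (k=1,j=0): S=58.8307, (K−S)⁺=50.4693, hold=52.2952 ⇒ V=52.2952 continue | (k=1,j=1): S=94.0896, (K−S)⁺=15.2104, hold=30.3631 ⇒ V=30.3631 continue  boundary S*=-
step 0: (k=0,j=0): S=74.4000, (K−S)⁺=34.9000, hold=42.1809 ⇒ V=42.1809 continue  boundary S*=-

price = 42.1809
boundary = - - 46.5196 36.7847 46.5196 58.8307 74.4000
tree:
42.1809
52.2952 30.3631
62.7804 40.1360 18.8323
72.5153 51.2317 27.1055 8.9971
80.2130 62.7804 37.7707 14.4570 2.4694
86.2999 72.5153 50.4693 22.7700 4.5267 0.0000
91.1130 80.2130 62.7804 34.9000 8.2977 0.0000 0.0000
94.9189 86.2999 72.5153 50.4693 15.2104 0.0000 0.0000 0.0000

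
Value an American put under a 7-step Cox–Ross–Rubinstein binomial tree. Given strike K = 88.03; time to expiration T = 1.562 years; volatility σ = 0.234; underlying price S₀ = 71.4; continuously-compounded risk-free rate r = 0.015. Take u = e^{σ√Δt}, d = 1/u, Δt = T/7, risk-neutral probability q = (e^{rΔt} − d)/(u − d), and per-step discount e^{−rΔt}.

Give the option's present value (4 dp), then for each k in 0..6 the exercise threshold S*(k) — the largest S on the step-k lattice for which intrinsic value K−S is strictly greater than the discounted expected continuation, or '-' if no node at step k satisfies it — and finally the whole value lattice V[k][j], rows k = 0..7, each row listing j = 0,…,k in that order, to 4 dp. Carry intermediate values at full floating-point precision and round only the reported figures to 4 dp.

price = 18.9602
boundary = - - 57.2383 51.2485 57.2383 63.9282 71.4000
tree:
18.9602
24.5742 13.1894
30.7917 18.2076 8.0053
36.7815 24.1995 12.0344 3.8250
42.1445 30.7917 17.4365 6.4387 1.1039
46.9462 36.7815 24.1018 10.5501 2.1613 0.0000
51.2455 42.1445 30.7917 16.6300 4.2316 0.0000 0.0000
55.0949 46.9462 36.7815 24.1018 8.2849 0.0000 0.0000 0.0000

Δt=0.22314  u=1.11688  d=0.89535  q=0.48753  discount=0.99666
step 7 (expiry): payoffs max(K−S,0) = 55.0949 46.9462 36.7815 24.1018 8.2849 0.0000 0.0000 0.0000
step 6: (k=6,j=0): S=36.7845, (K−S)⁺=51.2455, hold=50.9514 ⇒ V=51.2455 exercise | (k=6,j=1): S=45.8855, (K−S)⁺=42.1445, hold=41.8503 ⇒ V=42.1445 exercise | (k=6,j=2): S=57.2383, (K−S)⁺=30.7917, hold=30.4975 ⇒ V=30.7917 exercise | (k=6,j=3): S=71.4000, (K−S)⁺=16.6300, hold=16.3358 ⇒ V=16.6300 exercise | (k=6,j=4): S=89.0655, (K−S)⁺=0.0000, hold=4.2316 ⇒ V=4.2316 continue | (k=6,j=5): S=111.1016, (K−S)⁺=0.0000, hold=0.0000 ⇒ V=0.0000 continue | (k=6,j=6): S=138.5899, (K−S)⁺=0.0000, hold=0.0000 ⇒ V=0.0000 continue  boundary S*=71.4000
step 5: (k=5,j=0): S=41.0838, (K−S)⁺=46.9462, hold=46.6521 ⇒ V=46.9462 exercise | (k=5,j=1): S=51.2485, (K−S)⁺=36.7815, hold=36.4873 ⇒ V=36.7815 exercise | (k=5,j=2): S=63.9282, (K−S)⁺=24.1018, hold=23.8076 ⇒ V=24.1018 exercise | (k=5,j=3): S=79.7451, (K−S)⁺=8.2849, hold=10.5501 ⇒ V=10.5501 continue | (k=5,j=4): S=99.4752, (K−S)⁺=0.0000, hold=2.1613 ⇒ V=2.1613 continue | (k=5,j=5): S=124.0869, (K−S)⁺=0.0000, hold=0.0000 ⇒ V=0.0000 continue  boundary S*=63.9282
step 4: (k=4,j=0): S=45.8855, (K−S)⁺=42.1445, hold=41.8503 ⇒ V=42.1445 exercise | (k=4,j=1): S=57.2383, (K−S)⁺=30.7917, hold=30.4975 ⇒ V=30.7917 exercise | (k=4,j=2): S=71.4000, (K−S)⁺=16.6300, hold=17.4365 ⇒ V=17.4365 continue | (k=4,j=3): S=89.0655, (K−S)⁺=0.0000, hold=6.4387 ⇒ V=6.4387 continue | (k=4,j=4): S=111.1016, (K−S)⁺=0.0000, hold=1.1039 ⇒ V=1.1039 continue  boundary S*=57.2383
step 3: (k=3,j=0): S=51.2485, (K−S)⁺=36.7815, hold=36.4873 ⇒ V=36.7815 exercise | (k=3,j=1): S=63.9282, (K−S)⁺=24.1018, hold=24.1995 ⇒ V=24.1995 continue | (k=3,j=2): S=79.7451, (K−S)⁺=8.2849, hold=12.0344 ⇒ V=12.0344 continue | (k=3,j=3): S=99.4752, (K−S)⁺=0.0000, hold=3.8250 ⇒ V=3.8250 continue  boundary S*=51.2485
step 2: (k=2,j=0): S=57.2383, (K−S)⁺=30.7917, hold=30.5450 ⇒ V=30.7917 exercise | (k=2,j=1): S=71.4000, (K−S)⁺=16.6300, hold=18.2076 ⇒ V=18.2076 continue | (k=2,j=2): S=89.0655, (K−S)⁺=0.0000, hold=8.0053 ⇒ V=8.0053 continue  boundary S*=57.2383
step 1: (k=1,j=0): S=63.9282, (K−S)⁺=24.1018, hold=24.5742 ⇒ V=24.5742 continue | (k=1,j=1): S=79.7451, (K−S)⁺=8.2849, hold=13.1894 ⇒ V=13.1894 continue  boundary S*=-
step 0: (k=0,j=0): S=71.4000, (K−S)⁺=16.6300, hold=18.9602 ⇒ V=18.9602 continue  boundary S*=-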